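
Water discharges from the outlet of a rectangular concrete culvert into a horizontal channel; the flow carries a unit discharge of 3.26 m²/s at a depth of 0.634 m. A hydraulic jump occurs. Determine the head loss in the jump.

ΔE = 0.200 m

V₁ = q/y₁ = 3.26/0.634 = 5.14 m/s. Fr₁ = V₁/√(g·y₁) = 5.14/√(9.81×0.634) = 2.06.
Bélanger equation: y₂/y₁ = ½[√(1 + 8Fr₁²) − 1] = ½[√35.01 − 1] = 2.46.
y₂ = 2.46 × 0.634 = 1.56 m.
V₂ = q/y₂ = 3.26/1.56 = 2.09 m/s. E₁ = y₁ + V₁²/2g = 1.98 m; E₂ = y₂ + V₂²/2g = 1.78 m. ΔE = E₁ − E₂ = 0.200 m.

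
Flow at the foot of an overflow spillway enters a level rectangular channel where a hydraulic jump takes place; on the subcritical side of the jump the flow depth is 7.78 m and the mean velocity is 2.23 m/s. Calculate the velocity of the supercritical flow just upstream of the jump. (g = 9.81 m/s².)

Fr₂ = V₂/√(g·y₂) = 2.23/√(9.81×7.78) = 0.255.
Applying the sequent-depth relation in reverse, y₁/y₂ = ½[√(1 + 8Fr₂²) − 1] = ½[√1.521 − 1] = 0.117.
y₁ = 0.117 × 7.78 = 0.908 m.
V₁ = q/y₁ = 17.3/0.908 = 19.1 m/s.

V₁ = 19.1 m/s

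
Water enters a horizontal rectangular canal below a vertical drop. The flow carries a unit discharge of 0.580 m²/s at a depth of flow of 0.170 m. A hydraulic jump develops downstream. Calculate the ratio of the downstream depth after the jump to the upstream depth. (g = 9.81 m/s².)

V₁ = q/y₁ = 0.580/0.170 = 3.41 m/s. Fr₁ = V₁/√(g·y₁) = 3.41/√(9.81×0.170) = 2.64.
By Bélanger, y₂/y₁ = ½[√(1 + 8Fr₁²) − 1] = ½[√56.84 − 1] = 3.27.

y₂/y₁ = 3.27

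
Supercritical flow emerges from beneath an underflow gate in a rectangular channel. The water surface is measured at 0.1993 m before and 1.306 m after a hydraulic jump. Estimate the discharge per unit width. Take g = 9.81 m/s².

q = 1.386 m²/s

For a rectangular channel the momentum equation gives q² = ½·g·y₁·y₂·(y₁ + y₂) = ½×9.81×0.1993×1.306×1.505 = 1.922.
q = √1.922 = 1.386 m²/s.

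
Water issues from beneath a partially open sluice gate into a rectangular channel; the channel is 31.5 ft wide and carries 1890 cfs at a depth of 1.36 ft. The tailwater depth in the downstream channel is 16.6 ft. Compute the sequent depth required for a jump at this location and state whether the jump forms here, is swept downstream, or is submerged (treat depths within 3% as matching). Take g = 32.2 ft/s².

y₂ = 12.2 ft; the jump is submerged

q = Q/b = 1890/31.5 = 60.0 ft²/s; V₁ = q/y₁ = 44.1 ft/s. Fr₁ = V₁/√(g·y₁) = 6.67.
By Bélanger, y₂/y₁ = ½[√(1 + 8Fr₁²) − 1] = ½[√356.6 − 1] = 8.94.
y₂ = 8.94 × 1.36 = 12.2 ft.
Tailwater y_tw = 16.6 ft: y_tw > y₂, so the jump is submerged.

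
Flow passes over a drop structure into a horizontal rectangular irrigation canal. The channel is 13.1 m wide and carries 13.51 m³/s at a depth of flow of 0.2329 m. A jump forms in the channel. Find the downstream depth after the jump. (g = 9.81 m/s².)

q = Q/b = 13.51/13.1 = 1.031 m²/s; V₁ = q/y₁ = 4.428 m/s. Fr₁ = V₁/√(g·y₁) = 2.930.
Sequent-depth ratio: y₂/y₁ = ½[√(1 + 8Fr₁²) − 1] = ½[√69.656 − 1] = 3.673.
y₂ = 3.673 × 0.2329 = 0.8554 m.

y₂ = 0.8554 m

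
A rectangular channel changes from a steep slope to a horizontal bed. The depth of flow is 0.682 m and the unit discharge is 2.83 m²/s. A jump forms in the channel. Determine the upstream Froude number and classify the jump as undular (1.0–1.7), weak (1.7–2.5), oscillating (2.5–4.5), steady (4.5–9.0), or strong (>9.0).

Fr₁ = 1.60; undular jump

V₁ = q/y₁ = 2.83/0.682 = 4.15 m/s. Fr₁ = V₁/√(g·y₁) = 4.15/√(9.81×0.682) = 1.60.
Fr₁ = 1.60 lies in the undular range.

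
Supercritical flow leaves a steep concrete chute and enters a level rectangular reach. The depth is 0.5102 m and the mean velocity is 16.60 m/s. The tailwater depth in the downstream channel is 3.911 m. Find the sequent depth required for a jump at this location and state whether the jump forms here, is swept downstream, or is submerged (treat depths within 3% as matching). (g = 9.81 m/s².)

y₂ = 5.105 m; the jump is swept downstream

Fr₁ = V₁/√(g·y₁) = 16.60/√(9.81×0.5102) = 7.420.
Sequent-depth ratio: y₂/y₁ = ½[√(1 + 8Fr₁²) − 1] = ½[√441.45 − 1] = 10.01.
y₂ = 10.01 × 0.5102 = 5.105 m.
Tailwater y_tw = 3.911 m: y_tw < y₂, so the jump is swept downstream.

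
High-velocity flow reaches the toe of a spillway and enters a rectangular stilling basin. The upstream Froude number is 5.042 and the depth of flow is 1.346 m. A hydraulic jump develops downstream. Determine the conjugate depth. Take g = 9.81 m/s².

Fr₁ = 5.042 (given).
By Bélanger, y₂/y₁ = ½[√(1 + 8Fr₁²) − 1] = ½[√204.37 − 1] = 6.648.
y₂ = 6.648 × 1.346 = 8.948 m.

y₂ = 8.948 m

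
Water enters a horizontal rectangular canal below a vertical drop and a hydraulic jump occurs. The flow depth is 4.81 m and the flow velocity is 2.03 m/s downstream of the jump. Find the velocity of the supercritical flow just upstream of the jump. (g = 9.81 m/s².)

Fr₂ = V₂/√(g·y₂) = 2.03/√(9.81×4.81) = 0.296.
Applying the sequent-depth relation in reverse, y₁/y₂ = ½[√(1 + 8Fr₂²) − 1] = ½[√1.699 − 1] = 0.152.
y₁ = 0.152 × 4.81 = 0.730 m.
V₁ = q/y₁ = 9.76/0.730 = 13.4 m/s.

V₁ = 13.4 m/s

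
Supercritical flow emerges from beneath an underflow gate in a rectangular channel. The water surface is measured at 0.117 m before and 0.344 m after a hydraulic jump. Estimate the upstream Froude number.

Fr₁ = 2.41

For a rectangular channel the momentum equation gives q² = ½·g·y₁·y₂·(y₁ + y₂) = ½×9.81×0.117×0.344×0.461 = 0.0910.
q = √0.0910 = 0.302 m²/s.
V₁ = q/y₁ = 2.58 m/s; Fr₁ = V₁/√(g·y₁) = 2.41.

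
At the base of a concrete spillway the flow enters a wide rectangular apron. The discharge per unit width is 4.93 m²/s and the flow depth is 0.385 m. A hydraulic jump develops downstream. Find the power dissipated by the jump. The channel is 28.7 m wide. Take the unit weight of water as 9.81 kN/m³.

V₁ = q/y₁ = 4.93/0.385 = 12.8 m/s. Fr₁ = V₁/√(g·y₁) = 12.8/√(9.81×0.385) = 6.59.
Conjugate-depth relation: y₂/y₁ = ½[√(1 + 8Fr₁²) − 1] = ½[√348.3 − 1] = 8.83.
y₂ = 8.83 × 0.385 = 3.40 m.
Head loss: ΔE = (y₂ − y₁)³/(4y₁y₂) = (3.40 − 0.385)³/(4×0.385×3.40) = 27.4/5.24 = 5.24 m.
Q = q·b = 4.93 × 28.7 = 141 m³/s. P = γ·Q·ΔE = 9.81 × 141 × 5.24 = 7266 kW.

P = 7266 kW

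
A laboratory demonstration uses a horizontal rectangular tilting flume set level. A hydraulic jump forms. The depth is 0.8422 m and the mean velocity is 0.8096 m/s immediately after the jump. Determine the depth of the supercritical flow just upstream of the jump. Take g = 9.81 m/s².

Fr₂ = V₂/√(g·y₂) = 0.8096/√(9.81×0.8422) = 0.2817.
From the momentum equation (using Fr₂), y₁/y₂ = ½[√(1 + 8Fr₂²) − 1] = ½[√1.6347 − 1] = 0.1393.
y₁ = 0.1393 × 0.8422 = 0.1173 m.

y₁ = 0.1173 m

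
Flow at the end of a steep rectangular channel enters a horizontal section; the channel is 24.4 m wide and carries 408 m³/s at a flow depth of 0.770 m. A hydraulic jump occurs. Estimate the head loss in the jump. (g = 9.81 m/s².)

ΔE = 16.4 m

q = Q/b = 408/24.4 = 16.7 m²/s; V₁ = q/y₁ = 21.7 m/s. Fr₁ = V₁/√(g·y₁) = 7.90.
Conjugate-depth relation: y₂/y₁ = ½[√(1 + 8Fr₁²) − 1] = ½[√500.4 − 1] = 10.7.
y₂ = 10.7 × 0.770 = 8.23 m.
Head loss: ΔE = (y₂ − y₁)³/(4y₁y₂) = (8.23 − 0.770)³/(4×0.770×8.23) = 415/25.3 = 16.4 m.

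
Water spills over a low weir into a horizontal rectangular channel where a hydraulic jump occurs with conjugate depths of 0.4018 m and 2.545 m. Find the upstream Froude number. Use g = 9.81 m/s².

Fr₁ = 4.819

For a rectangular channel the momentum equation gives q² = ½·g·y₁·y₂·(y₁ + y₂) = ½×9.81×0.4018×2.545×2.947 = 14.78.
q = √14.78 = 3.845 m²/s.
V₁ = q/y₁ = 9.568 m/s; Fr₁ = V₁/√(g·y₁) = 4.819.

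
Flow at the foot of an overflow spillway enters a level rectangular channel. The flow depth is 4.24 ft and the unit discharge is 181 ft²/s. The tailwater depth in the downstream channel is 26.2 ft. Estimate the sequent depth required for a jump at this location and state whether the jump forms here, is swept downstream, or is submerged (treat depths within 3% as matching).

V₁ = q/y₁ = 181/4.24 = 42.7 ft/s. Fr₁ = V₁/√(g·y₁) = 42.7/√(32.2×4.24) = 3.65.
Sequent-depth ratio: y₂/y₁ = ½[√(1 + 8Fr₁²) − 1] = ½[√107.8 − 1] = 4.69.
y₂ = 4.69 × 4.24 = 19.9 ft.
Tailwater y_tw = 26.2 ft: y_tw > y₂, so the jump is submerged.

y₂ = 19.9 ft; the jump is submerged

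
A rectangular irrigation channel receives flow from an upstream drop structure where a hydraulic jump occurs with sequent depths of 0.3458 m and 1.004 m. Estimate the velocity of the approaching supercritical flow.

V₁ = 4.384 m/s

For a rectangular channel the momentum equation gives q² = ½·g·y₁·y₂·(y₁ + y₂) = ½×9.81×0.3458×1.004×1.350 = 2.299.
q = √2.299 = 1.516 m²/s.
V₁ = q/y₁ = 1.516/0.3458 = 4.384 m/s.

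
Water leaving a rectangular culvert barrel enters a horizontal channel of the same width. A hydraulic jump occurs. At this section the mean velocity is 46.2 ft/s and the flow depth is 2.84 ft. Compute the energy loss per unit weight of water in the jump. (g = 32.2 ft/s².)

ΔE = 17.1 ft

Fr₁ = V₁/√(g·y₁) = 46.2/√(32.2×2.84) = 4.83.
Sequent-depth ratio: y₂/y₁ = ½[√(1 + 8Fr₁²) − 1] = ½[√187.7 − 1] = 6.35.
y₂ = 6.35 × 2.84 = 18.0 ft.
q = V₁·y₁ = 46.2 × 2.84 = 131 ft²/s. V₂ = q/y₂ = 131/18.0 = 7.27 ft/s. E₁ = y₁ + V₁²/2g = 36.0 ft; E₂ = y₂ + V₂²/2g = 18.9 ft. ΔE = E₁ − E₂ = 17.1 ft.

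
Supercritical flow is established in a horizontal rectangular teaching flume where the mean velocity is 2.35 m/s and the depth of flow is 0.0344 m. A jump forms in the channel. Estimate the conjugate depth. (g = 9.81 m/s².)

y₂ = 0.180 m

Fr₁ = V₁/√(g·y₁) = 2.35/√(9.81×0.0344) = 4.05.
From the momentum equation for a rectangular channel, y₂/y₁ = ½[√(1 + 8Fr₁²) − 1] = ½[√131.9 − 1] = 5.24.
y₂ = 5.24 × 0.0344 = 0.180 m.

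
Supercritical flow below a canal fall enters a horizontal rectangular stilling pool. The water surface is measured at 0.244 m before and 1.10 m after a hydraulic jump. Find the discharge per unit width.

q = 1.33 m²/s

For a rectangular channel the momentum equation gives q² = ½·g·y₁·y₂·(y₁ + y₂) = ½×9.81×0.244×1.10×1.34 = 1.77.
q = √1.77 = 1.33 m²/s.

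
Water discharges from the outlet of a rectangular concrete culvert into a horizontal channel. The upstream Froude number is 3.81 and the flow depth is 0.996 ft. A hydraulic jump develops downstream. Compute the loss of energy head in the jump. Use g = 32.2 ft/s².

ΔE = 3.03 ft

Fr₁ = 3.81 (given).
Bélanger equation: y₂/y₁ = ½[√(1 + 8Fr₁²) − 1] = ½[√117.1 − 1] = 4.91.
y₂ = 4.91 × 0.996 = 4.89 ft.
V₁ = Fr₁·√(g·y₁) = 3.81×√(32.2×0.996) = 21.6 ft/s; q = V₁·y₁ = 21.5 ft²/s. V₂ = q/y₂ = 21.5/4.89 = 4.39 ft/s. E₁ = y₁ + V₁²/2g = 8.23 ft; E₂ = y₂ + V₂²/2g = 5.19 ft. ΔE = E₁ − E₂ = 3.03 ft.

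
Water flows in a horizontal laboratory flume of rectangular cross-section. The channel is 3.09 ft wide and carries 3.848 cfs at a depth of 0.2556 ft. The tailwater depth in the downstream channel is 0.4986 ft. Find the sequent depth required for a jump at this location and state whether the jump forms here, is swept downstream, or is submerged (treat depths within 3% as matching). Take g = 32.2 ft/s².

q = Q/b = 3.848/3.09 = 1.245 ft²/s; V₁ = q/y₁ = 4.872 ft/s. Fr₁ = V₁/√(g·y₁) = 1.698.
Conjugate-depth relation: y₂/y₁ = ½[√(1 + 8Fr₁²) − 1] = ½[√24.073 − 1] = 1.953.
y₂ = 1.953 × 0.2556 = 0.4992 ft.
Tailwater y_tw = 0.4986 ft: y_tw ≈ y₂, so the jump forms here.

y₂ = 0.4992 ft; the jump forms here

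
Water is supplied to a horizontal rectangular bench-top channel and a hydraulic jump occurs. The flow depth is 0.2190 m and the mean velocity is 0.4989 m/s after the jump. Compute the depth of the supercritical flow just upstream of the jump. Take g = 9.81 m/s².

y₁ = 0.04250 m

Fr₂ = V₂/√(g·y₂) = 0.4989/√(9.81×0.2190) = 0.3404.
The Bélanger relation is symmetric: y₁/y₂ = ½[√(1 + 8Fr₂²) − 1] = ½[√1.9268 − 1] = 0.1941.
y₁ = 0.1941 × 0.2190 = 0.04250 m.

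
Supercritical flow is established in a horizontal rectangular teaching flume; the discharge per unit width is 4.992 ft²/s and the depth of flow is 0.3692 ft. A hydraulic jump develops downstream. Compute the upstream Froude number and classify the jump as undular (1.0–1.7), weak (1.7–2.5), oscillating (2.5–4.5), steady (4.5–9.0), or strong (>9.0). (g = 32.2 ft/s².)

Fr₁ = 3.922; oscillating jump

V₁ = q/y₁ = 4.992/0.3692 = 13.52 ft/s. Fr₁ = V₁/√(g·y₁) = 13.52/√(32.2×0.3692) = 3.922.
Fr₁ = 3.922 lies in the oscillating range.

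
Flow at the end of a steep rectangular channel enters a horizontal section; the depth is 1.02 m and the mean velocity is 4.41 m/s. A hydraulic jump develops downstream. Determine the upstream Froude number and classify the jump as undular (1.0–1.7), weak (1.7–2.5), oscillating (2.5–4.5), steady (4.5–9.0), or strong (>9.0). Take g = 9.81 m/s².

Fr₁ = 1.39; undular jump

Fr₁ = V₁/√(g·y₁) = 4.41/√(9.81×1.02) = 1.39.
Fr₁ = 1.39 lies in the undular range.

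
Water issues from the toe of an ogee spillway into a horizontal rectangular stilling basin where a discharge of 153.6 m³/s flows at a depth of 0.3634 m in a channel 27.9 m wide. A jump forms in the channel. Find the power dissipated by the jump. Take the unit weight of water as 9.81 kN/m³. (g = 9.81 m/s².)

q = Q/b = 153.6/27.9 = 5.505 m²/s; V₁ = q/y₁ = 15.15 m/s. Fr₁ = V₁/√(g·y₁) = 8.024.
From the momentum equation for a rectangular channel, y₂/y₁ = ½[√(1 + 8Fr₁²) − 1] = ½[√516.04 − 1] = 10.86.
y₂ = 10.86 × 0.3634 = 3.946 m.
Head loss: ΔE = (y₂ − y₁)³/(4y₁y₂) = (3.946 − 0.3634)³/(4×0.3634×3.946) = 45.98/5.736 = 8.016 m.
P = γ·Q·ΔE = 9.81 × 153.6 × 8.016 = 12079 kW.

P = 12079 kW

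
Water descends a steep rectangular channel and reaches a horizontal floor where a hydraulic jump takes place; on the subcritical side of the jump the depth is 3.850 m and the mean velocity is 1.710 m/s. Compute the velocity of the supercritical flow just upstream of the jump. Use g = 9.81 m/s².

V₁ = 12.55 m/s

Fr₂ = V₂/√(g·y₂) = 1.710/√(9.81×3.850) = 0.2782.
Applying the sequent-depth relation in reverse, y₁/y₂ = ½[√(1 + 8Fr₂²) − 1] = ½[√1.6194 − 1] = 0.1363.
y₁ = 0.1363 × 3.850 = 0.5247 m.
V₁ = q/y₁ = 6.583/0.5247 = 12.55 m/s.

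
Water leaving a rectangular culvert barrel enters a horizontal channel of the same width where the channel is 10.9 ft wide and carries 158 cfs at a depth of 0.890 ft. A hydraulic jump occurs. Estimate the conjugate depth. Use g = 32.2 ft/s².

y₂ = 3.41 ft

q = Q/b = 158/10.9 = 14.5 ft²/s; V₁ = q/y₁ = 16.3 ft/s. Fr₁ = V₁/√(g·y₁) = 3.04.
Conjugate-depth relation: y₂/y₁ = ½[√(1 + 8Fr₁²) − 1] = ½[√75.05 − 1] = 3.83.
y₂ = 3.83 × 0.890 = 3.41 ft.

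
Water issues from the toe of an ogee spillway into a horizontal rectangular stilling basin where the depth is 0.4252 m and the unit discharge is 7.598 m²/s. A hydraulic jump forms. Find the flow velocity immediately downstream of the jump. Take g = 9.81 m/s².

V₂ = 1.504 m/s

V₁ = q/y₁ = 7.598/0.4252 = 17.87 m/s. Fr₁ = V₁/√(g·y₁) = 17.87/√(9.81×0.4252) = 8.749.
Bélanger equation: y₂/y₁ = ½[√(1 + 8Fr₁²) − 1] = ½[√613.41 − 1] = 11.88.
y₂ = 11.88 × 0.4252 = 5.053 m.
V₂ = q/y₂ = 7.598/5.053 = 1.504 m/s.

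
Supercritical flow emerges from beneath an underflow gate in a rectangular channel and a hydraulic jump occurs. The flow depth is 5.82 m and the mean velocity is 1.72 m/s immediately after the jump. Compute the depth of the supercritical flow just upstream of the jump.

y₁ = 0.551 m

Fr₂ = V₂/√(g·y₂) = 1.72/√(9.81×5.82) = 0.228.
Applying the sequent-depth relation in reverse, y₁/y₂ = ½[√(1 + 8Fr₂²) − 1] = ½[√1.415 − 1] = 0.0947.
y₁ = 0.0947 × 5.82 = 0.551 m.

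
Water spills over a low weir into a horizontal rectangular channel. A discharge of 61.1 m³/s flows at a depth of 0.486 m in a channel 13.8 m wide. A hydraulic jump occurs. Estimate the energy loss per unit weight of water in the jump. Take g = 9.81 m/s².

ΔE = 1.94 m

q = Q/b = 61.1/13.8 = 4.43 m²/s; V₁ = q/y₁ = 9.11 m/s. Fr₁ = V₁/√(g·y₁) = 4.17.
Bélanger equation: y₂/y₁ = ½[√(1 + 8Fr₁²) − 1] = ½[√140.3 − 1] = 5.42.
y₂ = 5.42 × 0.486 = 2.63 m.
V₂ = q/y₂ = 4.43/2.63 = 1.68 m/s. E₁ = y₁ + V₁²/2g = 4.72 m; E₂ = y₂ + V₂²/2g = 2.78 m. ΔE = E₁ − E₂ = 1.94 m.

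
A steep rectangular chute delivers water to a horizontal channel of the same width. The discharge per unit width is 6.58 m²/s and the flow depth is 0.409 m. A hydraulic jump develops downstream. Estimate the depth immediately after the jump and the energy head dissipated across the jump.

y₂ = 4.45 m; ΔE = 9.04 m

V₁ = q/y₁ = 6.58/0.409 = 16.1 m/s. Fr₁ = V₁/√(g·y₁) = 16.1/√(9.81×0.409) = 8.03.
Conjugate-depth relation: y₂/y₁ = ½[√(1 + 8Fr₁²) − 1] = ½[√517.1 − 1] = 10.9.
y₂ = 10.9 × 0.409 = 4.45 m.
V₂ = q/y₂ = 6.58/4.45 = 1.48 m/s. E₁ = y₁ + V₁²/2g = 13.6 m; E₂ = y₂ + V₂²/2g = 4.56 m. ΔE = E₁ − E₂ = 9.04 m.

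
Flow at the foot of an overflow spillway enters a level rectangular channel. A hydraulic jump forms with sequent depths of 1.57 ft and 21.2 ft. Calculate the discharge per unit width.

q = 110 ft²/s

For a rectangular channel the momentum equation gives q² = ½·g·y₁·y₂·(y₁ + y₂) = ½×32.2×1.57×21.2×22.8 = 12202.
q = √12202 = 110 ft²/s.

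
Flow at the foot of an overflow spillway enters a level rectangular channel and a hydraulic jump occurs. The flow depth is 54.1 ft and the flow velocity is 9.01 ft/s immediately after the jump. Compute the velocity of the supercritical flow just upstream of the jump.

V₁ = 105 ft/s

Fr₂ = V₂/√(g·y₂) = 9.01/√(32.2×54.1) = 0.216.
Since the conjugate-depth ratio holds either way, y₁/y₂ = ½[√(1 + 8Fr₂²) − 1] = ½[√1.373 − 1] = 0.0858.
y₁ = 0.0858 × 54.1 = 4.64 ft.
V₁ = q/y₁ = 487/4.64 = 105 ft/s.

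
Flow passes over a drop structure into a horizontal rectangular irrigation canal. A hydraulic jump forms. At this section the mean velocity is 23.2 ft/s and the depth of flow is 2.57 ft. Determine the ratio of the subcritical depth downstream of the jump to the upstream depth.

y₂/y₁ = 3.14

Fr₁ = V₁/√(g·y₁) = 23.2/√(32.2×2.57) = 2.55.
Sequent-depth ratio: y₂/y₁ = ½[√(1 + 8Fr₁²) − 1] = ½[√53.03 − 1] = 3.14.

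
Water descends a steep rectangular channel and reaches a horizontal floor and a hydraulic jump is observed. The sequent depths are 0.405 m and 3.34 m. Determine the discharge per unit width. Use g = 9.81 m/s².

q = 4.98 m²/s

For a rectangular channel the momentum equation gives q² = ½·g·y₁·y₂·(y₁ + y₂) = ½×9.81×0.405×3.34×3.75 = 24.8.
q = √24.8 = 4.98 m²/s.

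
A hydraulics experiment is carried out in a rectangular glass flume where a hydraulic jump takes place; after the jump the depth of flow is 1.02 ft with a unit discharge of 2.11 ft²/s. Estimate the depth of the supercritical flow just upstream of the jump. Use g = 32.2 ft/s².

y₁ = 0.219 ft

V₂ = q/y₂ = 2.11/1.02 = 2.07 ft/s; Fr₂ = V₂/√(g·y₂) = 0.361.
Since the conjugate-depth ratio holds either way, y₁/y₂ = ½[√(1 + 8Fr₂²) − 1] = ½[√2.042 − 1] = 0.215.
y₁ = 0.215 × 1.02 = 0.219 ft.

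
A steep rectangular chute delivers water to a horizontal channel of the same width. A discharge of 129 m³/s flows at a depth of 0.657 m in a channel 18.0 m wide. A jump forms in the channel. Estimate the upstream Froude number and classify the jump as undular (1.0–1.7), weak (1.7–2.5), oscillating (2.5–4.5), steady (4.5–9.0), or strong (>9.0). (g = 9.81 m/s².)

q = Q/b = 129/18.0 = 7.17 m²/s; V₁ = q/y₁ = 10.9 m/s. Fr₁ = V₁/√(g·y₁) = 4.30.
Fr₁ = 4.30 lies in the oscillating range.

Fr₁ = 4.30; oscillating jump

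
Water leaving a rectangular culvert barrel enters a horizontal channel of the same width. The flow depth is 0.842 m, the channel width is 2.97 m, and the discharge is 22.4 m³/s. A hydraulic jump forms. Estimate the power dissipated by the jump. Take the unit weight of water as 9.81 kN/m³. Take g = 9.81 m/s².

q = Q/b = 22.4/2.97 = 7.54 m²/s; V₁ = q/y₁ = 8.96 m/s. Fr₁ = V₁/√(g·y₁) = 3.12.
From the momentum equation for a rectangular channel, y₂/y₁ = ½[√(1 + 8Fr₁²) − 1] = ½[√78.71 − 1] = 3.94.
y₂ = 3.94 × 0.842 = 3.31 m.
Head loss: ΔE = (y₂ − y₁)³/(4y₁y₂) = (3.31 − 0.842)³/(4×0.842×3.31) = 15.1/11.2 = 1.35 m.
P = γ·Q·ΔE = 9.81 × 22.4 × 1.35 = 297 kW.

P = 297 kW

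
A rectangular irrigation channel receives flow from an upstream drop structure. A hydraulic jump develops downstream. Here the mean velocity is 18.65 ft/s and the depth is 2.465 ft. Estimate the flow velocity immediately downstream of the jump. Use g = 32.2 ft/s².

V₂ = 7.453 ft/s

Fr₁ = V₁/√(g·y₁) = 18.65/√(32.2×2.465) = 2.093.
By Bélanger, y₂/y₁ = ½[√(1 + 8Fr₁²) − 1] = ½[√36.057 − 1] = 2.502.
y₂ = 2.502 × 2.465 = 6.168 ft.
q = V₁·y₁ = 18.65 × 2.465 = 45.97 ft²/s.
V₂ = q/y₂ = 45.97/6.168 = 7.453 ft/s.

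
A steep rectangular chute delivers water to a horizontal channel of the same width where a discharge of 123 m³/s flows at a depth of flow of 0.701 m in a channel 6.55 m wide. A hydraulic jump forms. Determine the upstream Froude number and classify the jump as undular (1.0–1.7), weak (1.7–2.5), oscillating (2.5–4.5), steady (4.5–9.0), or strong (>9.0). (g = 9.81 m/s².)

q = Q/b = 123/6.55 = 18.8 m²/s; V₁ = q/y₁ = 26.8 m/s. Fr₁ = V₁/√(g·y₁) = 10.2.
Fr₁ = 10.2 lies in the strong range.

Fr₁ = 10.2; strong jump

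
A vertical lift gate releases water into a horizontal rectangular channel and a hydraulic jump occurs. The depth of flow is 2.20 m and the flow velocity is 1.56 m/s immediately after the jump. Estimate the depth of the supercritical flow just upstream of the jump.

Fr₂ = V₂/√(g·y₂) = 1.56/√(9.81×2.20) = 0.336.
The Bélanger relation is symmetric: y₁/y₂ = ½[√(1 + 8Fr₂²) − 1] = ½[√1.902 − 1] = 0.190.
y₁ = 0.190 × 2.20 = 0.417 m.

y₁ = 0.417 m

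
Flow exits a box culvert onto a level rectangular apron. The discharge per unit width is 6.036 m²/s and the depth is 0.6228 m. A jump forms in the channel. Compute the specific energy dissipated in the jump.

ΔE = 2.068 m

V₁ = q/y₁ = 6.036/0.6228 = 9.692 m/s. Fr₁ = V₁/√(g·y₁) = 9.692/√(9.81×0.6228) = 3.921.
From the momentum equation for a rectangular channel, y₂/y₁ = ½[√(1 + 8Fr₁²) − 1] = ½[√123.99 − 1] = 5.068.
y₂ = 5.068 × 0.6228 = 3.156 m.
V₂ = q/y₂ = 6.036/3.156 = 1.912 m/s. E₁ = y₁ + V₁²/2g = 5.410 m; E₂ = y₂ + V₂²/2g = 3.343 m. ΔE = E₁ − E₂ = 2.068 m.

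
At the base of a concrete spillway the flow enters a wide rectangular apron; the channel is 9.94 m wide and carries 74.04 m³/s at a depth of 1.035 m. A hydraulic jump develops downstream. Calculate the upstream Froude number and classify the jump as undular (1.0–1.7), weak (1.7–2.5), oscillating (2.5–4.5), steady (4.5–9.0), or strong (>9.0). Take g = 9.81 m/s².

q = Q/b = 74.04/9.94 = 7.449 m²/s; V₁ = q/y₁ = 7.197 m/s. Fr₁ = V₁/√(g·y₁) = 2.259.
Fr₁ = 2.259 lies in the weak range.

Fr₁ = 2.259; weak jump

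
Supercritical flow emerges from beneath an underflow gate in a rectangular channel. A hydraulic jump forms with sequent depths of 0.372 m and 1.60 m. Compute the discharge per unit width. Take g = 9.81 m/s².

q = 2.40 m²/s

For a rectangular channel the momentum equation gives q² = ½·g·y₁·y₂·(y₁ + y₂) = ½×9.81×0.372×1.60×1.97 = 5.76.
q = √5.76 = 2.40 m²/s.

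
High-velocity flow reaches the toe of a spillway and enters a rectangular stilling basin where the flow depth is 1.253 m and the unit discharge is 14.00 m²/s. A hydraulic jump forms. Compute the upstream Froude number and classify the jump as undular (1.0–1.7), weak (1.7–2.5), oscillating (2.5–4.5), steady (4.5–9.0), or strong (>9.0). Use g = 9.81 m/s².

Fr₁ = 3.187; oscillating jump

V₁ = q/y₁ = 14.00/1.253 = 11.17 m/s. Fr₁ = V₁/√(g·y₁) = 11.17/√(9.81×1.253) = 3.187.
Fr₁ = 3.187 lies in the oscillating range.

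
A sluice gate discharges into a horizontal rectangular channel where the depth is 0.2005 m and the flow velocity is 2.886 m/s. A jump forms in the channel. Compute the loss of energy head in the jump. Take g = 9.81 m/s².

Fr₁ = V₁/√(g·y₁) = 2.886/√(9.81×0.2005) = 2.058.
Sequent-depth ratio: y₂/y₁ = ½[√(1 + 8Fr₁²) − 1] = ½[√34.877 − 1] = 2.453.
y₂ = 2.453 × 0.2005 = 0.4918 m.
q = V₁·y₁ = 2.886 × 0.2005 = 0.5786 m²/s. V₂ = q/y₂ = 0.5786/0.4918 = 1.177 m/s. E₁ = y₁ + V₁²/2g = 0.6250 m; E₂ = y₂ + V₂²/2g = 0.5624 m. ΔE = E₁ − E₂ = 0.06266 m.

ΔE = 0.06266 m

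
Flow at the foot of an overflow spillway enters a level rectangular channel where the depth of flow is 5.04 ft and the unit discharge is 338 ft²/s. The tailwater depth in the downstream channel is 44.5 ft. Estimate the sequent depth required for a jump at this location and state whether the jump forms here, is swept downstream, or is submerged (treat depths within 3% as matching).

V₁ = q/y₁ = 338/5.04 = 67.1 ft/s. Fr₁ = V₁/√(g·y₁) = 67.1/√(32.2×5.04) = 5.26.
Sequent-depth ratio: y₂/y₁ = ½[√(1 + 8Fr₁²) − 1] = ½[√222.7 − 1] = 6.96.
y₂ = 6.96 × 5.04 = 35.1 ft.
Tailwater y_tw = 44.5 ft: y_tw > y₂, so the jump is submerged.

y₂ = 35.1 ft; the jump is submerged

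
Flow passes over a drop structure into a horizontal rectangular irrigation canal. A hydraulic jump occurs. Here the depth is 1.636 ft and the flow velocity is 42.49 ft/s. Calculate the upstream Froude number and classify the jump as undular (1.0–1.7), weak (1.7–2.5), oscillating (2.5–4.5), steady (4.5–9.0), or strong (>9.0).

Fr₁ = 5.854; steady jump

Fr₁ = V₁/√(g·y₁) = 42.49/√(32.2×1.636) = 5.854.
Fr₁ = 5.854 lies in the steady range.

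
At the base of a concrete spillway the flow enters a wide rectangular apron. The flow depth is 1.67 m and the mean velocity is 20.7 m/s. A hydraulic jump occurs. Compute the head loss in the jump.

Fr₁ = V₁/√(g·y₁) = 20.7/√(9.81×1.67) = 5.11.
Bélanger equation: y₂/y₁ = ½[√(1 + 8Fr₁²) − 1] = ½[√210.2 − 1] = 6.75.
y₂ = 6.75 × 1.67 = 11.3 m.
q = V₁·y₁ = 20.7 × 1.67 = 34.6 m²/s. V₂ = q/y₂ = 34.6/11.3 = 3.07 m/s. E₁ = y₁ + V₁²/2g = 23.5 m; E₂ = y₂ + V₂²/2g = 11.8 m. ΔE = E₁ − E₂ = 11.8 m.

ΔE = 11.8 m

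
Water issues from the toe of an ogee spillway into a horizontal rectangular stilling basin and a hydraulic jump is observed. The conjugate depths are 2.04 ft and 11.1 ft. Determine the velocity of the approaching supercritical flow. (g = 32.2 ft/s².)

For a rectangular channel the momentum equation gives q² = ½·g·y₁·y₂·(y₁ + y₂) = ½×32.2×2.04×11.1×13.1 = 4790.
q = √4790 = 69.2 ft²/s.
V₁ = q/y₁ = 69.2/2.04 = 33.9 ft/s.

V₁ = 33.9 ft/s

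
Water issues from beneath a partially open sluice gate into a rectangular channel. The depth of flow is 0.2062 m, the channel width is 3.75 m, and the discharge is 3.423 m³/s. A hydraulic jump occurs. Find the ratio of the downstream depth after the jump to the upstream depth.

y₂/y₁ = 3.930

q = Q/b = 3.423/3.75 = 0.9128 m²/s; V₁ = q/y₁ = 4.427 m/s. Fr₁ = V₁/√(g·y₁) = 3.112.
By Bélanger, y₂/y₁ = ½[√(1 + 8Fr₁²) − 1] = ½[√78.501 − 1] = 3.930.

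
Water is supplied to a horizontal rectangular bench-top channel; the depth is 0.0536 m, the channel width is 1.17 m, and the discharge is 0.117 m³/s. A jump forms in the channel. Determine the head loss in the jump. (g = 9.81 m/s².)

ΔE = 0.0433 m

q = Q/b = 0.117/1.17 = 0.100 m²/s; V₁ = q/y₁ = 1.87 m/s. Fr₁ = V₁/√(g·y₁) = 2.57.
By Bélanger, y₂/y₁ = ½[√(1 + 8Fr₁²) − 1] = ½[√53.96 − 1] = 3.17.
y₂ = 3.17 × 0.0536 = 0.170 m.
V₂ = q/y₂ = 0.100/0.170 = 0.588 m/s. E₁ = y₁ + V₁²/2g = 0.231 m; E₂ = y₂ + V₂²/2g = 0.188 m. ΔE = E₁ − E₂ = 0.0433 m.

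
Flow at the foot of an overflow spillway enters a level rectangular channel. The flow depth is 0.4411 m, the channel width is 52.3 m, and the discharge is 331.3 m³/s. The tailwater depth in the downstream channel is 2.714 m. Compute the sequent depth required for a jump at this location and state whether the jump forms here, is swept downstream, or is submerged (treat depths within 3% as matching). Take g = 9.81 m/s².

q = Q/b = 331.3/52.3 = 6.335 m²/s; V₁ = q/y₁ = 14.36 m/s. Fr₁ = V₁/√(g·y₁) = 6.904.
From the momentum equation for a rectangular channel, y₂/y₁ = ½[√(1 + 8Fr₁²) − 1] = ½[√382.28 − 1] = 9.276.
y₂ = 9.276 × 0.4411 = 4.092 m.
Tailwater y_tw = 2.714 m: y_tw < y₂, so the jump is swept downstream.

y₂ = 4.092 m; the jump is swept downstream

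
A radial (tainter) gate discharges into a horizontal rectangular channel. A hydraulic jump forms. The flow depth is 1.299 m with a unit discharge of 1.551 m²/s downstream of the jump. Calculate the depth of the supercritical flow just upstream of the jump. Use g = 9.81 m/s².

y₁ = 0.2446 m

V₂ = q/y₂ = 1.551/1.299 = 1.194 m/s; Fr₂ = V₂/√(g·y₂) = 0.3345.
Applying the sequent-depth relation in reverse, y₁/y₂ = ½[√(1 + 8Fr₂²) − 1] = ½[√1.8950 − 1] = 0.1883.
y₁ = 0.1883 × 1.299 = 0.2446 m.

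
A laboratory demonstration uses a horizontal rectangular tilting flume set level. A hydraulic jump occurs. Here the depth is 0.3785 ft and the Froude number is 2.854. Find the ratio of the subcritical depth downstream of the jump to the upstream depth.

y₂/y₁ = 3.567

Fr₁ = 2.854 (given).
Conjugate-depth relation: y₂/y₁ = ½[√(1 + 8Fr₁²) − 1] = ½[√66.163 − 1] = 3.567.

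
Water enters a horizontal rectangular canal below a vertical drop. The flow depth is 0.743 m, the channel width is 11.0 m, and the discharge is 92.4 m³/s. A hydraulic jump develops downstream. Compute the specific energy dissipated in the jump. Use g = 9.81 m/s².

ΔE = 2.99 m

q = Q/b = 92.4/11.0 = 8.40 m²/s; V₁ = q/y₁ = 11.3 m/s. Fr₁ = V₁/√(g·y₁) = 4.19.
Bélanger equation: y₂/y₁ = ½[√(1 + 8Fr₁²) − 1] = ½[√141.3 − 1] = 5.44.
y₂ = 5.44 × 0.743 = 4.04 m.
Head loss: ΔE = (y₂ − y₁)³/(4y₁y₂) = (4.04 − 0.743)³/(4×0.743×4.04) = 36.0/12.0 = 2.99 m.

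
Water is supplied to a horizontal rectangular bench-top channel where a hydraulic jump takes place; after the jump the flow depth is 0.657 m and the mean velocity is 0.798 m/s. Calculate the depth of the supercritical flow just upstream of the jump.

y₁ = 0.111 m

Fr₂ = V₂/√(g·y₂) = 0.798/√(9.81×0.657) = 0.314.
The Bélanger relation is symmetric: y₁/y₂ = ½[√(1 + 8Fr₂²) − 1] = ½[√1.790 − 1] = 0.169.
y₁ = 0.169 × 0.657 = 0.111 m.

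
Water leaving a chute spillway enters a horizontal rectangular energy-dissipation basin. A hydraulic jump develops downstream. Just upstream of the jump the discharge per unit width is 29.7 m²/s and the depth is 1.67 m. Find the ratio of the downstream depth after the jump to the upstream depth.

V₁ = q/y₁ = 29.7/1.67 = 17.8 m/s. Fr₁ = V₁/√(g·y₁) = 17.8/√(9.81×1.67) = 4.39.
Sequent-depth ratio: y₂/y₁ = ½[√(1 + 8Fr₁²) − 1] = ½[√155.4 − 1] = 5.73.

y₂/y₁ = 5.73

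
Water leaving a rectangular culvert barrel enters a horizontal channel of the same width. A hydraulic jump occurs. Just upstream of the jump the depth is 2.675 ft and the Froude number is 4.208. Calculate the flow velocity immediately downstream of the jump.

Fr₁ = 4.208 (given).
By Bélanger, y₂/y₁ = ½[√(1 + 8Fr₁²) − 1] = ½[√142.66 − 1] = 5.472.
y₂ = 5.472 × 2.675 = 14.64 ft.
V₁ = Fr₁·√(g·y₁) = 4.208×√(32.2×2.675) = 39.05 ft/s; q = V₁·y₁ = 104.5 ft²/s.
V₂ = q/y₂ = 104.5/14.64 = 7.137 ft/s.

V₂ = 7.137 ft/s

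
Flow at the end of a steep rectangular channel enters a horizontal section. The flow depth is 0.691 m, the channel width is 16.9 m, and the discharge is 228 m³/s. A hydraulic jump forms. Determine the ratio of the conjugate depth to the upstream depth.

q = Q/b = 228/16.9 = 13.5 m²/s; V₁ = q/y₁ = 19.5 m/s. Fr₁ = V₁/√(g·y₁) = 7.50.
By Bélanger, y₂/y₁ = ½[√(1 + 8Fr₁²) − 1] = ½[√450.9 − 1] = 10.1.

y₂/y₁ = 10.1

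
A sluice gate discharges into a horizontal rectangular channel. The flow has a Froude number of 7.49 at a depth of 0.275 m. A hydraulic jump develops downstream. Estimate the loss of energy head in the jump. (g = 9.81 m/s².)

ΔE = 5.13 m

Fr₁ = 7.49 (given).
Bélanger equation: y₂/y₁ = ½[√(1 + 8Fr₁²) − 1] = ½[√449.8 − 1] = 10.1.
y₂ = 10.1 × 0.275 = 2.78 m.
V₁ = Fr₁·√(g·y₁) = 7.49×√(9.81×0.275) = 12.3 m/s; q = V₁·y₁ = 3.38 m²/s. V₂ = q/y₂ = 3.38/2.78 = 1.22 m/s. E₁ = y₁ + V₁²/2g = 7.99 m; E₂ = y₂ + V₂²/2g = 2.85 m. ΔE = E₁ − E₂ = 5.13 m.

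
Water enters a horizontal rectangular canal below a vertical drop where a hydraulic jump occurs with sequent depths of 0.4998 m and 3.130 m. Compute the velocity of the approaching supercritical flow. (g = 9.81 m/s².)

For a rectangular channel the momentum equation gives q² = ½·g·y₁·y₂·(y₁ + y₂) = ½×9.81×0.4998×3.130×3.630 = 27.85.
q = √27.85 = 5.278 m²/s.
V₁ = q/y₁ = 5.278/0.4998 = 10.56 m/s.

V₁ = 10.56 m/s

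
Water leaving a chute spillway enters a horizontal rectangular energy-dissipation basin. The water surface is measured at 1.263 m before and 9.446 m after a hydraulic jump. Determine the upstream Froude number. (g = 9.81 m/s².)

For a rectangular channel the momentum equation gives q² = ½·g·y₁·y₂·(y₁ + y₂) = ½×9.81×1.263×9.446×10.71 = 626.7.
q = √626.7 = 25.03 m²/s.
V₁ = q/y₁ = 19.82 m/s; Fr₁ = V₁/√(g·y₁) = 5.631.

Fr₁ = 5.631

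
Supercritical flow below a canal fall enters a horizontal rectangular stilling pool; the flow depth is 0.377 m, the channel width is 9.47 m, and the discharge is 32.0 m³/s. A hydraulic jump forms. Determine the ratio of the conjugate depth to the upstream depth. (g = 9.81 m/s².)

y₂/y₁ = 6.11

q = Q/b = 32.0/9.47 = 3.38 m²/s; V₁ = q/y₁ = 8.96 m/s. Fr₁ = V₁/√(g·y₁) = 4.66.
Conjugate-depth relation: y₂/y₁ = ½[√(1 + 8Fr₁²) − 1] = ½[√174.8 − 1] = 6.11.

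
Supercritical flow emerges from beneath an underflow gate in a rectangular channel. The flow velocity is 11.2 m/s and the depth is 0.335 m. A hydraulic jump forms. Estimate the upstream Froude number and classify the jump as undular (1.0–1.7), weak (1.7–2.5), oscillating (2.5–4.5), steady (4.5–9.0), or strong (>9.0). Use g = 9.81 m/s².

Fr₁ = 6.18; steady jump

Fr₁ = V₁/√(g·y₁) = 11.2/√(9.81×0.335) = 6.18.
Fr₁ = 6.18 lies in the steady range.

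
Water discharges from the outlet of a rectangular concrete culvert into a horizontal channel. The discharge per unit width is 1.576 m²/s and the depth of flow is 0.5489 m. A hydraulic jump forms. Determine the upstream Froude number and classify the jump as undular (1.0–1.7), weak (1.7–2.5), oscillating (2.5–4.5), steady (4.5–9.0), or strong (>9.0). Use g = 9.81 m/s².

Fr₁ = 1.237; undular jump

V₁ = q/y₁ = 1.576/0.5489 = 2.871 m/s. Fr₁ = V₁/√(g·y₁) = 2.871/√(9.81×0.5489) = 1.237.
Fr₁ = 1.237 lies in the undular range.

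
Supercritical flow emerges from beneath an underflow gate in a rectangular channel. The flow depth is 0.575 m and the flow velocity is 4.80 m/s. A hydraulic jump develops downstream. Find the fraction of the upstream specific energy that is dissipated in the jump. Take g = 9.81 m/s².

Fr₁ = V₁/√(g·y₁) = 4.80/√(9.81×0.575) = 2.02.
Bélanger equation: y₂/y₁ = ½[√(1 + 8Fr₁²) − 1] = ½[√33.68 − 1] = 2.40.
y₂ = 2.40 × 0.575 = 1.38 m.
E₁ = y₁ + V₁²/2g = 1.75 m. ΔE = (y₂ − y₁)³/(4y₁y₂) = 0.165 m. ΔE/E₁ = 0.165/1.75 = 0.0942.

ΔE/E₁ = 0.0942 (9.42%)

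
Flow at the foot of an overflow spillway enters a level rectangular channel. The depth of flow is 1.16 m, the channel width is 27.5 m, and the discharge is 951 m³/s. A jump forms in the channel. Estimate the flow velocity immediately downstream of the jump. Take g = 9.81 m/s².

V₂ = 2.48 m/s

q = Q/b = 951/27.5 = 34.6 m²/s; V₁ = q/y₁ = 29.8 m/s. Fr₁ = V₁/√(g·y₁) = 8.84.
Sequent-depth ratio: y₂/y₁ = ½[√(1 + 8Fr₁²) − 1] = ½[√625.8 − 1] = 12.0.
y₂ = 12.0 × 1.16 = 13.9 m.
V₂ = q/y₂ = 34.6/13.9 = 2.48 m/s.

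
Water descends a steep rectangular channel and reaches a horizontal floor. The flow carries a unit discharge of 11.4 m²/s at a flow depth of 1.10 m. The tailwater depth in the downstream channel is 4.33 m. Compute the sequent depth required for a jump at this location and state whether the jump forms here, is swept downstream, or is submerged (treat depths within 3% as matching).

V₁ = q/y₁ = 11.4/1.10 = 10.4 m/s. Fr₁ = V₁/√(g·y₁) = 10.4/√(9.81×1.10) = 3.15.
Conjugate-depth relation: y₂/y₁ = ½[√(1 + 8Fr₁²) − 1] = ½[√80.63 − 1] = 3.99.
y₂ = 3.99 × 1.10 = 4.39 m.
Tailwater y_tw = 4.33 m: y_tw ≈ y₂, so the jump forms here.

y₂ = 4.39 m; the jump forms here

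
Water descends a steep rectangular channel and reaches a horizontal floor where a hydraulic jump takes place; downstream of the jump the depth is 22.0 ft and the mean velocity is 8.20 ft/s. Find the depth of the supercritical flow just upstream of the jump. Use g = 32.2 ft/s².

y₁ = 3.59 ft

Fr₂ = V₂/√(g·y₂) = 8.20/√(32.2×22.0) = 0.308.
From the momentum equation (using Fr₂), y₁/y₂ = ½[√(1 + 8Fr₂²) − 1] = ½[√1.759 − 1] = 0.163.
y₁ = 0.163 × 22.0 = 3.59 ft.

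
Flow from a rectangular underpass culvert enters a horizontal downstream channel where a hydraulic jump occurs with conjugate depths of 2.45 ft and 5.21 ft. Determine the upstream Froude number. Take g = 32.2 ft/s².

Fr₁ = 1.82

For a rectangular channel the momentum equation gives q² = ½·g·y₁·y₂·(y₁ + y₂) = ½×32.2×2.45×5.21×7.66 = 1574.
q = √1574 = 39.7 ft²/s.
V₁ = q/y₁ = 16.2 ft/s; Fr₁ = V₁/√(g·y₁) = 1.82.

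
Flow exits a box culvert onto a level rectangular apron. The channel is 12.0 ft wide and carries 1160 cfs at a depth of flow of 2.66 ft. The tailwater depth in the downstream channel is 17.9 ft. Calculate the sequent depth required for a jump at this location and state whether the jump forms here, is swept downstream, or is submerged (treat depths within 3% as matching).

y₂ = 13.5 ft; the jump is submerged

q = Q/b = 1160/12.0 = 96.7 ft²/s; V₁ = q/y₁ = 36.3 ft/s. Fr₁ = V₁/√(g·y₁) = 3.93.
From the momentum equation for a rectangular channel, y₂/y₁ = ½[√(1 + 8Fr₁²) − 1] = ½[√124.4 − 1] = 5.08.
y₂ = 5.08 × 2.66 = 13.5 ft.
Tailwater y_tw = 17.9 ft: y_tw > y₂, so the jump is submerged.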